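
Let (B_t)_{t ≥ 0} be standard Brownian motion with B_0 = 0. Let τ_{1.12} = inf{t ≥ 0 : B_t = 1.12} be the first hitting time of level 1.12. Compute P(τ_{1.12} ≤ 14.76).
P(τ_{1.12} ≤ 14.76) = 2(1 − Φ(1.12/√14.76)) = 2(1 − Φ(0.2915)) ≈ 0.7707

By the reflection principle for standard BM, P(τ_b ≤ t) = 2 · P(B_t ≥ b). Since B_t ~ N(0, t), P(B_t ≥ 1.12) = 1 − Φ(1.12/√t) = 1 − Φ(1.12/√14.76) = 1 − Φ(0.2915) ≈ 0.38533. Doubling: P(τ_{1.12} ≤ 14.76) ≈ 2 · 0.38533 = 0.77066 ≈ 0.7707.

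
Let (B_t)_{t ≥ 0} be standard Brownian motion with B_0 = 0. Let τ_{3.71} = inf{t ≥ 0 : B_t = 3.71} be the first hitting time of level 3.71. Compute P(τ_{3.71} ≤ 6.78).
P(τ_{3.71} ≤ 6.78) = 2(1 − Φ(3.71/√6.78)) = 2(1 − Φ(1.4248)) ≈ 0.1542

By the reflection principle for standard BM, P(τ_b ≤ t) = 2 · P(B_t ≥ b). Since B_t ~ N(0, t), P(B_t ≥ 3.71) = 1 − Φ(3.71/√t) = 1 − Φ(3.71/√6.78) = 1 − Φ(1.4248) ≈ 0.07711. Doubling: P(τ_{3.71} ≤ 6.78) ≈ 2 · 0.07711 = 0.15422 ≈ 0.1542.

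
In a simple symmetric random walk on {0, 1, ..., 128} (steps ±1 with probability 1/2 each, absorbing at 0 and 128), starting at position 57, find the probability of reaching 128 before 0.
P(hit 128 before 0) = 57/128

Let u_k = P(hit 128 before 0 | start at k). Then u_0 = 0, u_128 = 1, and u_k = u_{k-1}/2 + u_{k+1}/2 for 1 ≤ k ≤ 127. This harmonic recurrence is solved by u_k = k/128, giving u_57 = 57/128.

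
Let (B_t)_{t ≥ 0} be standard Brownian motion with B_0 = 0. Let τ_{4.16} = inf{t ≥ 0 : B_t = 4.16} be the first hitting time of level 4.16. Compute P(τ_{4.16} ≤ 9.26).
P(τ_{4.16} ≤ 9.26) = 2(1 − Φ(4.16/√9.26)) = 2(1 − Φ(1.3671)) ≈ 0.1716

By the reflection principle for standard BM, P(τ_b ≤ t) = 2 · P(B_t ≥ b). Since B_t ~ N(0, t), P(B_t ≥ 4.16) = 1 − Φ(4.16/√t) = 1 − Φ(4.16/√9.26) = 1 − Φ(1.3671) ≈ 0.08580. Doubling: P(τ_{4.16} ≤ 9.26) ≈ 2 · 0.08580 = 0.17160 ≈ 0.1716.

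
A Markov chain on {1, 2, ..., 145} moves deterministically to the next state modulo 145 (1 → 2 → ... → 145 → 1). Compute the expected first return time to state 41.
E[T_41 | X_0 = 41] = 145

The chain cycles deterministically, so starting at state 41 it returns in exactly 145 steps. Equivalently, the stationary distribution is uniform π_j = 1/145 for every state j, so by Kac's formula E[T_41] = 1/π_41 = 145.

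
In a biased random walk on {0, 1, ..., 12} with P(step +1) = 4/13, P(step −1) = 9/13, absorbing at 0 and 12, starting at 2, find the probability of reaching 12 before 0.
P(hit 12 before 0) = (1 − (9/4)^2) / (1 − (9/4)^12) = 1048576/4344811681

Let u_k denote P(reach 12 before 0 | start at k). Boundary: u_0 = 0, u_12 = 1. Recurrence: u_k = 4/13·u_{k+1} + 9/13·u_{k-1} for 1 ≤ k ≤ 11. Try u_k = A + B·r^k with r = q/p = (9/13)/(4/13) = 9/4. Substitution satisfies the recurrence; boundary conditions give:
  u_k = (1 − r^k) / (1 − r^N) = (1 − (9/4)^2) / (1 − (9/4)^12) = 1048576/4344811681.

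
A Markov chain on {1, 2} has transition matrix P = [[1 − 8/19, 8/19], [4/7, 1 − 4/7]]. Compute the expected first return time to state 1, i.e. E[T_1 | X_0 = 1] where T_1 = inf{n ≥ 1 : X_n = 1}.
E[T_1 | X_0 = 1] = 1/π_1 = 33/19

For an irreducible recurrent Markov chain with stationary distribution π, E[T_i | X_0 = i] = 1/π_i (Kac's formula). Here π_1 = (4/7)/(8/19 + 4/7) = (4/7)/(132/133) = 19/33, so E[T_1 | X_0 = 1] = 1/π_1 = (8/19 + 4/7)/(4/7) = (132/133)/(4/7) = 33/19.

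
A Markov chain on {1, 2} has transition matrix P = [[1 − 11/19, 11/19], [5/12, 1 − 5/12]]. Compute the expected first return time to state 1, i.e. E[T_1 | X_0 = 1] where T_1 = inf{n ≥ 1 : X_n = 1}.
E[T_1 | X_0 = 1] = 1/π_1 = 227/95

For an irreducible recurrent Markov chain with stationary distribution π, E[T_i | X_0 = i] = 1/π_i (Kac's formula). Here π_1 = (5/12)/(11/19 + 5/12) = (5/12)/(227/228) = 95/227, so E[T_1 | X_0 = 1] = 1/π_1 = (11/19 + 5/12)/(5/12) = (227/228)/(5/12) = 227/95.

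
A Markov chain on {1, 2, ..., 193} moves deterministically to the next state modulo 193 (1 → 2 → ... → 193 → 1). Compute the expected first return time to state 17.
E[T_17 | X_0 = 17] = 193

The chain cycles deterministically, so starting at state 17 it returns in exactly 193 steps. Equivalently, the stationary distribution is uniform π_j = 1/193 for every state j, so by Kac's formula E[T_17] = 1/π_17 = 193.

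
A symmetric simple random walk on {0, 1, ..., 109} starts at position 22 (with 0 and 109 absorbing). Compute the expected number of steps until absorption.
E[τ | X_0 = 22] = 1914

Let v_k = E[τ | X_0 = k]. Boundary: v_0 = v_109 = 0. Recurrence: v_k = 1 + (v_{k-1} + v_{k+1})/2 for 1 ≤ k ≤ 108. The particular solution to v_k − (v_{k-1} + v_{k+1})/2 = 1 is v_k = −k^2. Adding homogeneous solution A + B k and matching boundaries gives v_k = k (109 − k). Substituting k = 22: v_22 = 22 · 87 = 1914.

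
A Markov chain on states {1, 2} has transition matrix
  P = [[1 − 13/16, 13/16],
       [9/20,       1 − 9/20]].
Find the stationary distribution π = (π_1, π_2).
π_1 = 36/101, π_2 = 65/101

Solve πP = π with π_1 + π_2 = 1. From πP = π: π_1 · (1 − 13/16) + π_2 · 9/20 = π_1 ⇒ π_2 · 9/20 = π_1 · 13/16 ⇒ π_2/π_1 = (13/16)/(9/20) = 65/36. Together with π_1 + π_2 = 1:
  π_1 = (9/20)/(13/16 + 9/20) = (9/20)/(101/80) = 36/101,
  π_2 = (13/16)/(13/16 + 9/20) = (13/16)/(101/80) = 65/101.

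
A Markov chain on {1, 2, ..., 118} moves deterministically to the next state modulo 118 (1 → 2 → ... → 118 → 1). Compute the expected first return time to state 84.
E[T_84 | X_0 = 84] = 118

The chain cycles deterministically, so starting at state 84 it returns in exactly 118 steps. Equivalently, the stationary distribution is uniform π_j = 1/118 for every state j, so by Kac's formula E[T_84] = 1/π_84 = 118.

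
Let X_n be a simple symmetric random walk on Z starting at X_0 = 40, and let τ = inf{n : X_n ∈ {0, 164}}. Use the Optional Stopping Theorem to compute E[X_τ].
E[X_τ] = 40

X_n is a martingale and τ is a bounded-mean stopping time (indeed τ is finite a.s. with bounded expectation since the walk is in a bounded region). By the OST, E[X_τ] = E[X_0] = 40. Equivalently: E[X_τ] = 164 · P(hit 164 first) + 0 · P(hit 0 first) = 164 · (40/164) = 40.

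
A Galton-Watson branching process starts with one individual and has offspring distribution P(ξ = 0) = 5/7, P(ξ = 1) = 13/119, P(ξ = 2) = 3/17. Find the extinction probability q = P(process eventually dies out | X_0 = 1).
q = 1

Mean offspring μ = 0·5/7 + 1·13/119 + 2·3/17 = 55/119 ≤ 1. For μ ≤ 1 with offspring not concentrated at 1, the Galton-Watson process goes extinct almost surely, so q = 1.
(Algebraic check: The pgf is f(s) = 5/7 + 13/119·s + 3/17·s². The extinction probability q is the smallest fixed point of f in [0, 1]. Setting s = f(s):
  3/17·s² + (13/119 − 1)·s + 5/7 = 0
  3/17·s² − (5/7 + 3/17)·s + 5/7 = 0
which factors as (s − 1)·(3/17·s − 5/7) = 0, giving roots s = 1 and s = (5/7)/(3/17) = 85/21. Since 85/21 ≥ 1, the smallest root in [0, 1] is s = 1.)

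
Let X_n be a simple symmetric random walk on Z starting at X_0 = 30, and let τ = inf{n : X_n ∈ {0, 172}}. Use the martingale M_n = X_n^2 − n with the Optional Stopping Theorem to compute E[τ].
E[τ] = 4260

M_n = X_n^2 − n is a martingale (since E[X_{n+1}^2 | F_n] = X_n^2 + 1). By OST (τ has finite mean in a bounded region), E[M_τ] = E[M_0] = X_0^2 − 0 = 30^2 = 900. Also E[M_τ] = E[X_τ^2] − E[τ]. The walk exits at 0 or 172, with P(hit 172 first) = 30/172, so E[X_τ^2] = 172^2 · 30/172 + 0 = 5160. Thus E[τ] = E[X_τ^2] − E[M_τ] = 5160 − 900 = 4260 = 30(172 − 30) = 4260.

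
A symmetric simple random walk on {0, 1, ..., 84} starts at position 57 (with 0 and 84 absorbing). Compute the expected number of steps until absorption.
E[τ | X_0 = 57] = 1539

Let v_k = E[τ | X_0 = k]. Boundary: v_0 = v_84 = 0. Recurrence: v_k = 1 + (v_{k-1} + v_{k+1})/2 for 1 ≤ k ≤ 83. The particular solution to v_k − (v_{k-1} + v_{k+1})/2 = 1 is v_k = −k^2. Adding homogeneous solution A + B k and matching boundaries gives v_k = k (84 − k). Substituting k = 57: v_57 = 57 · 27 = 1539.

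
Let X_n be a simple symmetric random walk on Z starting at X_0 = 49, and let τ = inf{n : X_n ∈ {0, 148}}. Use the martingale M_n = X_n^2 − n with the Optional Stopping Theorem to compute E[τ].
E[τ] = 4851

M_n = X_n^2 − n is a martingale (since E[X_{n+1}^2 | F_n] = X_n^2 + 1). By OST (τ has finite mean in a bounded region), E[M_τ] = E[M_0] = X_0^2 − 0 = 49^2 = 2401. Also E[M_τ] = E[X_τ^2] − E[τ]. The walk exits at 0 or 148, with P(hit 148 first) = 49/148, so E[X_τ^2] = 148^2 · 49/148 + 0 = 7252. Thus E[τ] = E[X_τ^2] − E[M_τ] = 7252 − 2401 = 4851 = 49(148 − 49) = 4851.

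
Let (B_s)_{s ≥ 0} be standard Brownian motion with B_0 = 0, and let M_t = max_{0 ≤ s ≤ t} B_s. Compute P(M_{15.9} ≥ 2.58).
P(M_{15.9} ≥ 2.58) = 2·P(B_{15.9} ≥ 2.58) = 2(1 − Φ(2.58/√15.9)) ≈ 0.5176

By the reflection principle for Brownian motion, P(M_t ≥ a) = 2 · P(B_t ≥ a) for a ≥ 0. Since B_t ~ N(0, t), P(B_t ≥ 2.58) = 1 − Φ(2.58/√t) = 1 − Φ(2.58/√15.9) = 1 − Φ(0.6470). So
  P(M_{15.9} ≥ 2.58) = 2(1 − Φ(0.6470)) ≈ 0.5176.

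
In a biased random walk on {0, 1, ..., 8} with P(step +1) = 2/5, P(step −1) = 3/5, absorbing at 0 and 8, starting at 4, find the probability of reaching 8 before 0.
P(hit 8 before 0) = (1 − (3/2)^4) / (1 − (3/2)^8) = 16/97

Let u_k denote P(reach 8 before 0 | start at k). Boundary: u_0 = 0, u_8 = 1. Recurrence: u_k = 2/5·u_{k+1} + 3/5·u_{k-1} for 1 ≤ k ≤ 7. Try u_k = A + B·r^k with r = q/p = (3/5)/(2/5) = 3/2. Substitution satisfies the recurrence; boundary conditions give:
  u_k = (1 − r^k) / (1 − r^N) = (1 − (3/2)^4) / (1 − (3/2)^8) = 16/97.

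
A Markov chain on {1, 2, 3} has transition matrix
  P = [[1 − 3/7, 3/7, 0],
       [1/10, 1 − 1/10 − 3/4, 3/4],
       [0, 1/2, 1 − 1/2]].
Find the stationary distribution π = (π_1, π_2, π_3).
π = (7/82, 15/41, 45/82)

This is a birth-death chain on three states, which satisfies detailed balance: π_1 · P_{12} = π_2 · P_{21} and π_2 · P_{23} = π_3 · P_{32}.
From π_1 · 3/7 = π_2 · 1/10: π_2/π_1 = (3/7)/(1/10) = 30/7.
From π_2 · 3/4 = π_3 · 1/2: π_3/π_2 = (3/4)/(1/2) = 3/2.
Take π_1 proportional to 1; then unnormalized π = (1, 30/7, 45/7). Normalize by dividing by the sum 82/7:
  π = (7/82, 15/41, 45/82).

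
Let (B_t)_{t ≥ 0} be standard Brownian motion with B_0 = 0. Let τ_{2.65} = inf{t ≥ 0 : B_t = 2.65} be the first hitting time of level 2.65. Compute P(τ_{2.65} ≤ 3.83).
P(τ_{2.65} ≤ 3.83) = 2(1 − Φ(2.65/√3.83)) = 2(1 − Φ(1.3541)) ≈ 0.1757

By the reflection principle for standard BM, P(τ_b ≤ t) = 2 · P(B_t ≥ b). Since B_t ~ N(0, t), P(B_t ≥ 2.65) = 1 − Φ(2.65/√t) = 1 − Φ(2.65/√3.83) = 1 − Φ(1.3541) ≈ 0.08785. Doubling: P(τ_{2.65} ≤ 3.83) ≈ 2 · 0.08785 = 0.17570 ≈ 0.1757.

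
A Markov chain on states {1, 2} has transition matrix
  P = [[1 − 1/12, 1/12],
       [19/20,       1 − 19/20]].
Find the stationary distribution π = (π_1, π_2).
π_1 = 57/62, π_2 = 5/62

Solve πP = π with π_1 + π_2 = 1. From πP = π: π_1 · (1 − 1/12) + π_2 · 19/20 = π_1 ⇒ π_2 · 19/20 = π_1 · 1/12 ⇒ π_2/π_1 = (1/12)/(19/20) = 5/57. Together with π_1 + π_2 = 1:
  π_1 = (19/20)/(1/12 + 19/20) = (19/20)/(31/30) = 57/62,
  π_2 = (1/12)/(1/12 + 19/20) = (1/12)/(31/30) = 5/62.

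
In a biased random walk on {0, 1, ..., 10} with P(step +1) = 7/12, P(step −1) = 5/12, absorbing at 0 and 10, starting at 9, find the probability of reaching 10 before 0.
P(hit 10 before 0) = (1 − (5/7)^9) / (1 − (5/7)^10) = 134401687/136354812

Let u_k denote P(reach 10 before 0 | start at k). Boundary: u_0 = 0, u_10 = 1. Recurrence: u_k = 7/12·u_{k+1} + 5/12·u_{k-1} for 1 ≤ k ≤ 9. Try u_k = A + B·r^k with r = q/p = (5/12)/(7/12) = 5/7. Substitution satisfies the recurrence; boundary conditions give:
  u_k = (1 − r^k) / (1 − r^N) = (1 − (5/7)^9) / (1 − (5/7)^10) = 134401687/136354812.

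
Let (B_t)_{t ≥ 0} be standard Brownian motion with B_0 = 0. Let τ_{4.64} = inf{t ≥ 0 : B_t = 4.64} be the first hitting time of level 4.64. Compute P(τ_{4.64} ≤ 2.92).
P(τ_{4.64} ≤ 2.92) = 2(1 − Φ(4.64/√2.92)) = 2(1 − Φ(2.7154)) ≈ 0.0066

By the reflection principle for standard BM, P(τ_b ≤ t) = 2 · P(B_t ≥ b). Since B_t ~ N(0, t), P(B_t ≥ 4.64) = 1 − Φ(4.64/√t) = 1 − Φ(4.64/√2.92) = 1 − Φ(2.7154) ≈ 0.00331. Doubling: P(τ_{4.64} ≤ 2.92) ≈ 2 · 0.00331 = 0.00662 ≈ 0.0066.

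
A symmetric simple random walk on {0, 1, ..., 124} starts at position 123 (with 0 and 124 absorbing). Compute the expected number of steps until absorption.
E[τ | X_0 = 123] = 123

Let v_k = E[τ | X_0 = k]. Boundary: v_0 = v_124 = 0. Recurrence: v_k = 1 + (v_{k-1} + v_{k+1})/2 for 1 ≤ k ≤ 123. The particular solution to v_k − (v_{k-1} + v_{k+1})/2 = 1 is v_k = −k^2. Adding homogeneous solution A + B k and matching boundaries gives v_k = k (124 − k). Substituting k = 123: v_123 = 123 · 1 = 123.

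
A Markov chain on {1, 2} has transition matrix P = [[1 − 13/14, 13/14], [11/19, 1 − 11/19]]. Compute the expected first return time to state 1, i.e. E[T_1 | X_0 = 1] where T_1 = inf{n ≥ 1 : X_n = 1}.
E[T_1 | X_0 = 1] = 1/π_1 = 401/154

For an irreducible recurrent Markov chain with stationary distribution π, E[T_i | X_0 = i] = 1/π_i (Kac's formula). Here π_1 = (11/19)/(13/14 + 11/19) = (11/19)/(401/266) = 154/401, so E[T_1 | X_0 = 1] = 1/π_1 = (13/14 + 11/19)/(11/19) = (401/266)/(11/19) = 401/154.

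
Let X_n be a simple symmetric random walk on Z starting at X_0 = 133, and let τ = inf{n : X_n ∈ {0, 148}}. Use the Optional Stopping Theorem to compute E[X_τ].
E[X_τ] = 133

X_n is a martingale and τ is a bounded-mean stopping time (indeed τ is finite a.s. with bounded expectation since the walk is in a bounded region). By the OST, E[X_τ] = E[X_0] = 133. Equivalently: E[X_τ] = 148 · P(hit 148 first) + 0 · P(hit 0 first) = 148 · (133/148) = 133.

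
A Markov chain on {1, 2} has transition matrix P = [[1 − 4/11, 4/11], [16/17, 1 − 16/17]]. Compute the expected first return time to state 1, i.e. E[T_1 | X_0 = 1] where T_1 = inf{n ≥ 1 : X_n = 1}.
E[T_1 | X_0 = 1] = 1/π_1 = 61/44

For an irreducible recurrent Markov chain with stationary distribution π, E[T_i | X_0 = i] = 1/π_i (Kac's formula). Here π_1 = (16/17)/(4/11 + 16/17) = (16/17)/(244/187) = 44/61, so E[T_1 | X_0 = 1] = 1/π_1 = (4/11 + 16/17)/(16/17) = (244/187)/(16/17) = 61/44.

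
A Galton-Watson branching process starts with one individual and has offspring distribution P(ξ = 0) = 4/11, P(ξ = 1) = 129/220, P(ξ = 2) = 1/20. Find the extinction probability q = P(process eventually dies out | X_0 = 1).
q = 1

Mean offspring μ = 0·4/11 + 1·129/220 + 2·1/20 = 151/220 ≤ 1. For μ ≤ 1 with offspring not concentrated at 1, the Galton-Watson process goes extinct almost surely, so q = 1.
(Algebraic check: The pgf is f(s) = 4/11 + 129/220·s + 1/20·s². The extinction probability q is the smallest fixed point of f in [0, 1]. Setting s = f(s):
  1/20·s² + (129/220 − 1)·s + 4/11 = 0
  1/20·s² − (4/11 + 1/20)·s + 4/11 = 0
which factors as (s − 1)·(1/20·s − 4/11) = 0, giving roots s = 1 and s = (4/11)/(1/20) = 80/11. Since 80/11 ≥ 1, the smallest root in [0, 1] is s = 1.)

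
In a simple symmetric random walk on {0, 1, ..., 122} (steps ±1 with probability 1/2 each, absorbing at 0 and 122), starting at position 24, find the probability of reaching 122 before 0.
P(hit 122 before 0) = 24/122 = 12/61

Let u_k = P(hit 122 before 0 | start at k). Then u_0 = 0, u_122 = 1, and u_k = u_{k-1}/2 + u_{k+1}/2 for 1 ≤ k ≤ 121. This harmonic recurrence is solved by u_k = k/122, giving u_24 = 24/122 = 12/61.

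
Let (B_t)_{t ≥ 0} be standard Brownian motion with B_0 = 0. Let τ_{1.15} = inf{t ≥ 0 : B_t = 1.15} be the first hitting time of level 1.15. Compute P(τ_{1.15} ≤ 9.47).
P(τ_{1.15} ≤ 9.47) = 2(1 − Φ(1.15/√9.47)) = 2(1 − Φ(0.3737)) ≈ 0.7086

By the reflection principle for standard BM, P(τ_b ≤ t) = 2 · P(B_t ≥ b). Since B_t ~ N(0, t), P(B_t ≥ 1.15) = 1 − Φ(1.15/√t) = 1 − Φ(1.15/√9.47) = 1 − Φ(0.3737) ≈ 0.35431. Doubling: P(τ_{1.15} ≤ 9.47) ≈ 2 · 0.35431 = 0.70862 ≈ 0.7086.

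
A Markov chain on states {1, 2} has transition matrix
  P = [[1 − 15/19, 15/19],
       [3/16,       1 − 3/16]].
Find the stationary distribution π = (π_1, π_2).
π_1 = 19/99, π_2 = 80/99

Solve πP = π with π_1 + π_2 = 1. From πP = π: π_1 · (1 − 15/19) + π_2 · 3/16 = π_1 ⇒ π_2 · 3/16 = π_1 · 15/19 ⇒ π_2/π_1 = (15/19)/(3/16) = 80/19. Together with π_1 + π_2 = 1:
  π_1 = (3/16)/(15/19 + 3/16) = (3/16)/(297/304) = 19/99,
  π_2 = (15/19)/(15/19 + 3/16) = (15/19)/(297/304) = 80/99.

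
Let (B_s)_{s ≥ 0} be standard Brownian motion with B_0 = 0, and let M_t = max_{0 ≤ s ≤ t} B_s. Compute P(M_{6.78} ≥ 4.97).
P(M_{6.78} ≥ 4.97) = 2·P(B_{6.78} ≥ 4.97) = 2(1 − Φ(4.97/√6.78)) ≈ 0.0563

By the reflection principle for Brownian motion, P(M_t ≥ a) = 2 · P(B_t ≥ a) for a ≥ 0. Since B_t ~ N(0, t), P(B_t ≥ 4.97) = 1 − Φ(4.97/√t) = 1 − Φ(4.97/√6.78) = 1 − Φ(1.9087). So
  P(M_{6.78} ≥ 4.97) = 2(1 − Φ(1.9087)) ≈ 0.0563.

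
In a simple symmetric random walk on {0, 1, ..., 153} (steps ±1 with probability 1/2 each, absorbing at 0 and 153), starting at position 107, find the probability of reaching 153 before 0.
P(hit 153 before 0) = 107/153

Let u_k = P(hit 153 before 0 | start at k). Then u_0 = 0, u_153 = 1, and u_k = u_{k-1}/2 + u_{k+1}/2 for 1 ≤ k ≤ 152. This harmonic recurrence is solved by u_k = k/153, giving u_107 = 107/153.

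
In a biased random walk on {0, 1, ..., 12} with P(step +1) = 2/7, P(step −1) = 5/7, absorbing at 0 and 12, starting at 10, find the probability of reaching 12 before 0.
P(hit 12 before 0) = (1 − (5/2)^10) / (1 − (5/2)^12) = 1859924/11625549

Let u_k denote P(reach 12 before 0 | start at k). Boundary: u_0 = 0, u_12 = 1. Recurrence: u_k = 2/7·u_{k+1} + 5/7·u_{k-1} for 1 ≤ k ≤ 11. Try u_k = A + B·r^k with r = q/p = (5/7)/(2/7) = 5/2. Substitution satisfies the recurrence; boundary conditions give:
  u_k = (1 − r^k) / (1 − r^N) = (1 − (5/2)^10) / (1 − (5/2)^12) = 1859924/11625549.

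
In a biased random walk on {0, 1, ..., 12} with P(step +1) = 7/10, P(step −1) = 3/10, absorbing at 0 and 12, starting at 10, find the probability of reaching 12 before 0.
P(hit 12 before 0) = (1 − (3/7)^10) / (1 − (3/7)^12) = 345959845/346018894

Let u_k denote P(reach 12 before 0 | start at k). Boundary: u_0 = 0, u_12 = 1. Recurrence: u_k = 7/10·u_{k+1} + 3/10·u_{k-1} for 1 ≤ k ≤ 11. Try u_k = A + B·r^k with r = q/p = (3/10)/(7/10) = 3/7. Substitution satisfies the recurrence; boundary conditions give:
  u_k = (1 − r^k) / (1 − r^N) = (1 − (3/7)^10) / (1 − (3/7)^12) = 345959845/346018894.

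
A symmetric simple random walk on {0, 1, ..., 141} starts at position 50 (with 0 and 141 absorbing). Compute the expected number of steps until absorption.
E[τ | X_0 = 50] = 4550

Let v_k = E[τ | X_0 = k]. Boundary: v_0 = v_141 = 0. Recurrence: v_k = 1 + (v_{k-1} + v_{k+1})/2 for 1 ≤ k ≤ 140. The particular solution to v_k − (v_{k-1} + v_{k+1})/2 = 1 is v_k = −k^2. Adding homogeneous solution A + B k and matching boundaries gives v_k = k (141 − k). Substituting k = 50: v_50 = 50 · 91 = 4550.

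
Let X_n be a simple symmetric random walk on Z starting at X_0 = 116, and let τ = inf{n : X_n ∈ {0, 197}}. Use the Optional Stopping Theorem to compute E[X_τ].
E[X_τ] = 116

X_n is a martingale and τ is a bounded-mean stopping time (indeed τ is finite a.s. with bounded expectation since the walk is in a bounded region). By the OST, E[X_τ] = E[X_0] = 116. Equivalently: E[X_τ] = 197 · P(hit 197 first) + 0 · P(hit 0 first) = 197 · (116/197) = 116.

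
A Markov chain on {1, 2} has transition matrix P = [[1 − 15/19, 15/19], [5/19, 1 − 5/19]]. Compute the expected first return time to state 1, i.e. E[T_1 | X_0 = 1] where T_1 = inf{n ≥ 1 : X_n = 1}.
E[T_1 | X_0 = 1] = 1/π_1 = 4

For an irreducible recurrent Markov chain with stationary distribution π, E[T_i | X_0 = i] = 1/π_i (Kac's formula). Here π_1 = (5/19)/(15/19 + 5/19) = (5/19)/(20/19) = 1/4, so E[T_1 | X_0 = 1] = 1/π_1 = (15/19 + 5/19)/(5/19) = (20/19)/(5/19) = 4.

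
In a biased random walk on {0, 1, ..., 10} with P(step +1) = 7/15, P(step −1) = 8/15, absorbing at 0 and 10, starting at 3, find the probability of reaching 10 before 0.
P(hit 10 before 0) = (1 − (8/7)^3) / (1 − (8/7)^10) = 139178767/791266575

Let u_k denote P(reach 10 before 0 | start at k). Boundary: u_0 = 0, u_10 = 1. Recurrence: u_k = 7/15·u_{k+1} + 8/15·u_{k-1} for 1 ≤ k ≤ 9. Try u_k = A + B·r^k with r = q/p = (8/15)/(7/15) = 8/7. Substitution satisfies the recurrence; boundary conditions give:
  u_k = (1 − r^k) / (1 − r^N) = (1 − (8/7)^3) / (1 − (8/7)^10) = 139178767/791266575.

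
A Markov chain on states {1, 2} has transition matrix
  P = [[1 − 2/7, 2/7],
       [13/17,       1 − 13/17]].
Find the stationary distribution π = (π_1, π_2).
π_1 = 91/125, π_2 = 34/125

Solve πP = π with π_1 + π_2 = 1. From πP = π: π_1 · (1 − 2/7) + π_2 · 13/17 = π_1 ⇒ π_2 · 13/17 = π_1 · 2/7 ⇒ π_2/π_1 = (2/7)/(13/17) = 34/91. Together with π_1 + π_2 = 1:
  π_1 = (13/17)/(2/7 + 13/17) = (13/17)/(125/119) = 91/125,
  π_2 = (2/7)/(2/7 + 13/17) = (2/7)/(125/119) = 34/125.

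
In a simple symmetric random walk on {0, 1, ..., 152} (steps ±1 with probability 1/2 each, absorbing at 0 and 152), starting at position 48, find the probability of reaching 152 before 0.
P(hit 152 before 0) = 48/152 = 6/19

Let u_k = P(hit 152 before 0 | start at k). Then u_0 = 0, u_152 = 1, and u_k = u_{k-1}/2 + u_{k+1}/2 for 1 ≤ k ≤ 151. This harmonic recurrence is solved by u_k = k/152, giving u_48 = 48/152 = 6/19.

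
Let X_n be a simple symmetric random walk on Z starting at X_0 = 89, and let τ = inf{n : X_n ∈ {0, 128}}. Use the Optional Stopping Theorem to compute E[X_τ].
E[X_τ] = 89

X_n is a martingale and τ is a bounded-mean stopping time (indeed τ is finite a.s. with bounded expectation since the walk is in a bounded region). By the OST, E[X_τ] = E[X_0] = 89. Equivalently: E[X_τ] = 128 · P(hit 128 first) + 0 · P(hit 0 first) = 128 · (89/128) = 89.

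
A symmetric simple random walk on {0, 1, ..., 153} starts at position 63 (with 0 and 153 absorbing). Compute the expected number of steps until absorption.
E[τ | X_0 = 63] = 5670

Let v_k = E[τ | X_0 = k]. Boundary: v_0 = v_153 = 0. Recurrence: v_k = 1 + (v_{k-1} + v_{k+1})/2 for 1 ≤ k ≤ 152. The particular solution to v_k − (v_{k-1} + v_{k+1})/2 = 1 is v_k = −k^2. Adding homogeneous solution A + B k and matching boundaries gives v_k = k (153 − k). Substituting k = 63: v_63 = 63 · 90 = 5670.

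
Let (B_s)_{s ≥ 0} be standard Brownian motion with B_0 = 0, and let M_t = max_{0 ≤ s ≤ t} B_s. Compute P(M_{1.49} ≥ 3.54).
P(M_{1.49} ≥ 3.54) = 2·P(B_{1.49} ≥ 3.54) = 2(1 − Φ(3.54/√1.49)) ≈ 0.0037

By the reflection principle for Brownian motion, P(M_t ≥ a) = 2 · P(B_t ≥ a) for a ≥ 0. Since B_t ~ N(0, t), P(B_t ≥ 3.54) = 1 − Φ(3.54/√t) = 1 − Φ(3.54/√1.49) = 1 − Φ(2.9001). So
  P(M_{1.49} ≥ 3.54) = 2(1 − Φ(2.9001)) ≈ 0.0037.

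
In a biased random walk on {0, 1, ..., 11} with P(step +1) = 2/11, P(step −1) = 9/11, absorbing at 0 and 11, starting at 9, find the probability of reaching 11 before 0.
P(hit 11 before 0) = (1 − (9/2)^9) / (1 − (9/2)^11) = 221382844/4483008223

Let u_k denote P(reach 11 before 0 | start at k). Boundary: u_0 = 0, u_11 = 1. Recurrence: u_k = 2/11·u_{k+1} + 9/11·u_{k-1} for 1 ≤ k ≤ 10. Try u_k = A + B·r^k with r = q/p = (9/11)/(2/11) = 9/2. Substitution satisfies the recurrence; boundary conditions give:
  u_k = (1 − r^k) / (1 − r^N) = (1 − (9/2)^9) / (1 − (9/2)^11) = 221382844/4483008223.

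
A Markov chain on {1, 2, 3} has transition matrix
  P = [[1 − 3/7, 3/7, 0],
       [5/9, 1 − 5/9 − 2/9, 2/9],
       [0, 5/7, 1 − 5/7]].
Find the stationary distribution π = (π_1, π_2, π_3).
π = (175/352, 135/352, 21/176)

This is a birth-death chain on three states, which satisfies detailed balance: π_1 · P_{12} = π_2 · P_{21} and π_2 · P_{23} = π_3 · P_{32}.
From π_1 · 3/7 = π_2 · 5/9: π_2/π_1 = (3/7)/(5/9) = 27/35.
From π_2 · 2/9 = π_3 · 5/7: π_3/π_2 = (2/9)/(5/7) = 14/45.
Take π_1 proportional to 1; then unnormalized π = (1, 27/35, 6/25). Normalize by dividing by the sum 352/175:
  π = (175/352, 135/352, 21/176).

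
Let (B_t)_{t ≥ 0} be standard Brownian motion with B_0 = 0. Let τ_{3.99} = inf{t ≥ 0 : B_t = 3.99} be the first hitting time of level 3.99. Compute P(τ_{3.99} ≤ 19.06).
P(τ_{3.99} ≤ 19.06) = 2(1 − Φ(3.99/√19.06)) = 2(1 − Φ(0.9139)) ≈ 0.3608

By the reflection principle for standard BM, P(τ_b ≤ t) = 2 · P(B_t ≥ b). Since B_t ~ N(0, t), P(B_t ≥ 3.99) = 1 − Φ(3.99/√t) = 1 − Φ(3.99/√19.06) = 1 − Φ(0.9139) ≈ 0.18038. Doubling: P(τ_{3.99} ≤ 19.06) ≈ 2 · 0.18038 = 0.36076 ≈ 0.3608.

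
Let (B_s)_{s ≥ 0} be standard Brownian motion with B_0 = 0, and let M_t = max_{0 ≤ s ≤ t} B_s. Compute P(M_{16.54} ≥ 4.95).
P(M_{16.54} ≥ 4.95) = 2·P(B_{16.54} ≥ 4.95) = 2(1 − Φ(4.95/√16.54)) ≈ 0.2236

By the reflection principle for Brownian motion, P(M_t ≥ a) = 2 · P(B_t ≥ a) for a ≥ 0. Since B_t ~ N(0, t), P(B_t ≥ 4.95) = 1 − Φ(4.95/√t) = 1 − Φ(4.95/√16.54) = 1 − Φ(1.2171). So
  P(M_{16.54} ≥ 4.95) = 2(1 − Φ(1.2171)) ≈ 0.2236.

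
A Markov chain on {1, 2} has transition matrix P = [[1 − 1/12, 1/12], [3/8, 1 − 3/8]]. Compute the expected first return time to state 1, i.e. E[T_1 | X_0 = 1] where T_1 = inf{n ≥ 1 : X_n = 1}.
E[T_1 | X_0 = 1] = 1/π_1 = 11/9

For an irreducible recurrent Markov chain with stationary distribution π, E[T_i | X_0 = i] = 1/π_i (Kac's formula). Here π_1 = (3/8)/(1/12 + 3/8) = (3/8)/(11/24) = 9/11, so E[T_1 | X_0 = 1] = 1/π_1 = (1/12 + 3/8)/(3/8) = (11/24)/(3/8) = 11/9.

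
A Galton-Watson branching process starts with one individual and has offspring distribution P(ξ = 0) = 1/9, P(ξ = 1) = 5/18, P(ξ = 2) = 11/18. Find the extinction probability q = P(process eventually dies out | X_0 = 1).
q = 2/11

The pgf is f(s) = 1/9 + 5/18·s + 11/18·s². The extinction probability q is the smallest fixed point of f in [0, 1]. Setting s = f(s):
  11/18·s² + (5/18 − 1)·s + 1/9 = 0
  11/18·s² − (1/9 + 11/18)·s + 1/9 = 0
which factors as (s − 1)·(11/18·s − 1/9) = 0, giving roots s = 1 and s = (1/9)/(11/18) = 2/11.
Mean offspring μ = 5/18 + 2·11/18 = 3/2 > 1 (supercritical), so q < 1. The extinction probability is the smaller root: q = (1/9)/(11/18) = 2/11.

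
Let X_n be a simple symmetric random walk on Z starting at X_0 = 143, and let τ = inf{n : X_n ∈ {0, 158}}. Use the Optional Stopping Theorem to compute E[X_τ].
E[X_τ] = 143

X_n is a martingale and τ is a bounded-mean stopping time (indeed τ is finite a.s. with bounded expectation since the walk is in a bounded region). By the OST, E[X_τ] = E[X_0] = 143. Equivalently: E[X_τ] = 158 · P(hit 158 first) + 0 · P(hit 0 first) = 158 · (143/158) = 143.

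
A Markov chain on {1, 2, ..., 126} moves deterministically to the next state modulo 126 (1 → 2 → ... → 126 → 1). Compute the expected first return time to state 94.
E[T_94 | X_0 = 94] = 126

The chain cycles deterministically, so starting at state 94 it returns in exactly 126 steps. Equivalently, the stationary distribution is uniform π_j = 1/126 for every state j, so by Kac's formula E[T_94] = 1/π_94 = 126.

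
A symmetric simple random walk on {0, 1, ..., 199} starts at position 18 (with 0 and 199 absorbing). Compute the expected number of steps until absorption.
E[τ | X_0 = 18] = 3258

Let v_k = E[τ | X_0 = k]. Boundary: v_0 = v_199 = 0. Recurrence: v_k = 1 + (v_{k-1} + v_{k+1})/2 for 1 ≤ k ≤ 198. The particular solution to v_k − (v_{k-1} + v_{k+1})/2 = 1 is v_k = −k^2. Adding homogeneous solution A + B k and matching boundaries gives v_k = k (199 − k). Substituting k = 18: v_18 = 18 · 181 = 3258.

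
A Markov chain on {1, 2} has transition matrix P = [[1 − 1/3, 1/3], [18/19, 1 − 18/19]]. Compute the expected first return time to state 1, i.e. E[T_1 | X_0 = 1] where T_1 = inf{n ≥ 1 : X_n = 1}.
E[T_1 | X_0 = 1] = 1/π_1 = 73/54

For an irreducible recurrent Markov chain with stationary distribution π, E[T_i | X_0 = i] = 1/π_i (Kac's formula). Here π_1 = (18/19)/(1/3 + 18/19) = (18/19)/(73/57) = 54/73, so E[T_1 | X_0 = 1] = 1/π_1 = (1/3 + 18/19)/(18/19) = (73/57)/(18/19) = 73/54.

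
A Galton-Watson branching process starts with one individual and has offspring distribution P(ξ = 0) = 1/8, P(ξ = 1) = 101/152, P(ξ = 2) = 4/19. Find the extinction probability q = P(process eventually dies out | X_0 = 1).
q = 19/32

The pgf is f(s) = 1/8 + 101/152·s + 4/19·s². The extinction probability q is the smallest fixed point of f in [0, 1]. Setting s = f(s):
  4/19·s² + (101/152 − 1)·s + 1/8 = 0
  4/19·s² − (1/8 + 4/19)·s + 1/8 = 0
which factors as (s − 1)·(4/19·s − 1/8) = 0, giving roots s = 1 and s = (1/8)/(4/19) = 19/32.
Mean offspring μ = 101/152 + 2·4/19 = 165/152 > 1 (supercritical), so q < 1. The extinction probability is the smaller root: q = (1/8)/(4/19) = 19/32.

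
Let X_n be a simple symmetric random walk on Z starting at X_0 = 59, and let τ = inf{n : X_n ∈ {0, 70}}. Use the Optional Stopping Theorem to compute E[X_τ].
E[X_τ] = 59

X_n is a martingale and τ is a bounded-mean stopping time (indeed τ is finite a.s. with bounded expectation since the walk is in a bounded region). By the OST, E[X_τ] = E[X_0] = 59. Equivalently: E[X_τ] = 70 · P(hit 70 first) + 0 · P(hit 0 first) = 70 · (59/70) = 59.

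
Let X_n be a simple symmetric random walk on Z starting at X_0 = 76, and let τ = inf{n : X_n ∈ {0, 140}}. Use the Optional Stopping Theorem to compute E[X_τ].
E[X_τ] = 76

X_n is a martingale and τ is a bounded-mean stopping time (indeed τ is finite a.s. with bounded expectation since the walk is in a bounded region). By the OST, E[X_τ] = E[X_0] = 76. Equivalently: E[X_τ] = 140 · P(hit 140 first) + 0 · P(hit 0 first) = 140 · (76/140) = 76.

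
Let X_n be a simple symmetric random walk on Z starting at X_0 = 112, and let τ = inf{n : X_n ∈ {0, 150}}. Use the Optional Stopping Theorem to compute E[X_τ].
E[X_τ] = 112

X_n is a martingale and τ is a bounded-mean stopping time (indeed τ is finite a.s. with bounded expectation since the walk is in a bounded region). By the OST, E[X_τ] = E[X_0] = 112. Equivalently: E[X_τ] = 150 · P(hit 150 first) + 0 · P(hit 0 first) = 150 · (112/150) = 112.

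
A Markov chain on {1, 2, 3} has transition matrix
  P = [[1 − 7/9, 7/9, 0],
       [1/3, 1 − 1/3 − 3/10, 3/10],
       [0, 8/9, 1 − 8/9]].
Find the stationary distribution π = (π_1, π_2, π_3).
π = (240/989, 560/989, 189/989)

This is a birth-death chain on three states, which satisfies detailed balance: π_1 · P_{12} = π_2 · P_{21} and π_2 · P_{23} = π_3 · P_{32}.
From π_1 · 7/9 = π_2 · 1/3: π_2/π_1 = (7/9)/(1/3) = 7/3.
From π_2 · 3/10 = π_3 · 8/9: π_3/π_2 = (3/10)/(8/9) = 27/80.
Take π_1 proportional to 1; then unnormalized π = (1, 7/3, 63/80). Normalize by dividing by the sum 989/240:
  π = (240/989, 560/989, 189/989).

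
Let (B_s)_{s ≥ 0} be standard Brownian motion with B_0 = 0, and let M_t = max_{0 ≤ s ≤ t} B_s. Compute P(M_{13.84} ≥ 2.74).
P(M_{13.84} ≥ 2.74) = 2·P(B_{13.84} ≥ 2.74) = 2(1 − Φ(2.74/√13.84)) ≈ 0.4614

By the reflection principle for Brownian motion, P(M_t ≥ a) = 2 · P(B_t ≥ a) for a ≥ 0. Since B_t ~ N(0, t), P(B_t ≥ 2.74) = 1 − Φ(2.74/√t) = 1 − Φ(2.74/√13.84) = 1 − Φ(0.7365). So
  P(M_{13.84} ≥ 2.74) = 2(1 − Φ(0.7365)) ≈ 0.4614.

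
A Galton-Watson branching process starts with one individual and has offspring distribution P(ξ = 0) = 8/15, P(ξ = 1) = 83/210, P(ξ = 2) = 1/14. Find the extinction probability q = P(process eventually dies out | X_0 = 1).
q = 1

Mean offspring μ = 0·8/15 + 1·83/210 + 2·1/14 = 113/210 ≤ 1. For μ ≤ 1 with offspring not concentrated at 1, the Galton-Watson process goes extinct almost surely, so q = 1.
(Algebraic check: The pgf is f(s) = 8/15 + 83/210·s + 1/14·s². The extinction probability q is the smallest fixed point of f in [0, 1]. Setting s = f(s):
  1/14·s² + (83/210 − 1)·s + 8/15 = 0
  1/14·s² − (8/15 + 1/14)·s + 8/15 = 0
which factors as (s − 1)·(1/14·s − 8/15) = 0, giving roots s = 1 and s = (8/15)/(1/14) = 112/15. Since 112/15 ≥ 1, the smallest root in [0, 1] is s = 1.)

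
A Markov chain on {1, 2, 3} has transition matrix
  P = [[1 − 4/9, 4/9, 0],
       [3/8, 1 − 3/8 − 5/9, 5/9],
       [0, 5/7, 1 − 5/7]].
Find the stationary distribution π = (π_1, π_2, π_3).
π = (243/755, 288/755, 224/755)

This is a birth-death chain on three states, which satisfies detailed balance: π_1 · P_{12} = π_2 · P_{21} and π_2 · P_{23} = π_3 · P_{32}.
From π_1 · 4/9 = π_2 · 3/8: π_2/π_1 = (4/9)/(3/8) = 32/27.
From π_2 · 5/9 = π_3 · 5/7: π_3/π_2 = (5/9)/(5/7) = 7/9.
Take π_1 proportional to 1; then unnormalized π = (1, 32/27, 224/243). Normalize by dividing by the sum 755/243:
  π = (243/755, 288/755, 224/755).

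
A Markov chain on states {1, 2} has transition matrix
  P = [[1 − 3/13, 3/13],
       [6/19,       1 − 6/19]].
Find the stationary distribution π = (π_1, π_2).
π_1 = 26/45, π_2 = 19/45

Solve πP = π with π_1 + π_2 = 1. From πP = π: π_1 · (1 − 3/13) + π_2 · 6/19 = π_1 ⇒ π_2 · 6/19 = π_1 · 3/13 ⇒ π_2/π_1 = (3/13)/(6/19) = 19/26. Together with π_1 + π_2 = 1:
  π_1 = (6/19)/(3/13 + 6/19) = (6/19)/(135/247) = 26/45,
  π_2 = (3/13)/(3/13 + 6/19) = (3/13)/(135/247) = 19/45.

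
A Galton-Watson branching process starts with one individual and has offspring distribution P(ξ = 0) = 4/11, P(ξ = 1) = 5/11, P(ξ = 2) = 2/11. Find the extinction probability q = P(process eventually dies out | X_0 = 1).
q = 1

Mean offspring μ = 0·4/11 + 1·5/11 + 2·2/11 = 9/11 ≤ 1. For μ ≤ 1 with offspring not concentrated at 1, the Galton-Watson process goes extinct almost surely, so q = 1.
(Algebraic check: The pgf is f(s) = 4/11 + 5/11·s + 2/11·s². The extinction probability q is the smallest fixed point of f in [0, 1]. Setting s = f(s):
  2/11·s² + (5/11 − 1)·s + 4/11 = 0
  2/11·s² − (4/11 + 2/11)·s + 4/11 = 0
which factors as (s − 1)·(2/11·s − 4/11) = 0, giving roots s = 1 and s = (4/11)/(2/11) = 2. Since 2 ≥ 1, the smallest root in [0, 1] is s = 1.)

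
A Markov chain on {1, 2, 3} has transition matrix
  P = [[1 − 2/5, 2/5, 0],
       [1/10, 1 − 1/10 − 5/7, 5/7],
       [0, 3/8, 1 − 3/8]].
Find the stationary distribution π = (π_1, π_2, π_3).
π = (21/265, 84/265, 32/53)

This is a birth-death chain on three states, which satisfies detailed balance: π_1 · P_{12} = π_2 · P_{21} and π_2 · P_{23} = π_3 · P_{32}.
From π_1 · 2/5 = π_2 · 1/10: π_2/π_1 = (2/5)/(1/10) = 4.
From π_2 · 5/7 = π_3 · 3/8: π_3/π_2 = (5/7)/(3/8) = 40/21.
Take π_1 proportional to 1; then unnormalized π = (1, 4, 160/21). Normalize by dividing by the sum 265/21:
  π = (21/265, 84/265, 32/53).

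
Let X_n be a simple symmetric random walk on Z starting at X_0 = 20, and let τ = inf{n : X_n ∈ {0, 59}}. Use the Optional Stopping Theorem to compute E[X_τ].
E[X_τ] = 20

X_n is a martingale and τ is a bounded-mean stopping time (indeed τ is finite a.s. with bounded expectation since the walk is in a bounded region). By the OST, E[X_τ] = E[X_0] = 20. Equivalently: E[X_τ] = 59 · P(hit 59 first) + 0 · P(hit 0 first) = 59 · (20/59) = 20.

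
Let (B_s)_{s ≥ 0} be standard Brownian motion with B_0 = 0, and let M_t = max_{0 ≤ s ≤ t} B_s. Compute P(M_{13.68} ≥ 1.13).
P(M_{13.68} ≥ 1.13) = 2·P(B_{13.68} ≥ 1.13) = 2(1 − Φ(1.13/√13.68)) ≈ 0.7600

By the reflection principle for Brownian motion, P(M_t ≥ a) = 2 · P(B_t ≥ a) for a ≥ 0. Since B_t ~ N(0, t), P(B_t ≥ 1.13) = 1 − Φ(1.13/√t) = 1 − Φ(1.13/√13.68) = 1 − Φ(0.3055). So
  P(M_{13.68} ≥ 1.13) = 2(1 − Φ(0.3055)) ≈ 0.7600.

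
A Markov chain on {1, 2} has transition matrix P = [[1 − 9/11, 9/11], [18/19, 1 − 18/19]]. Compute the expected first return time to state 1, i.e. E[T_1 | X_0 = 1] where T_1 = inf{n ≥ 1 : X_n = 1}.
E[T_1 | X_0 = 1] = 1/π_1 = 41/22

For an irreducible recurrent Markov chain with stationary distribution π, E[T_i | X_0 = i] = 1/π_i (Kac's formula). Here π_1 = (18/19)/(9/11 + 18/19) = (18/19)/(369/209) = 22/41, so E[T_1 | X_0 = 1] = 1/π_1 = (9/11 + 18/19)/(18/19) = (369/209)/(18/19) = 41/22.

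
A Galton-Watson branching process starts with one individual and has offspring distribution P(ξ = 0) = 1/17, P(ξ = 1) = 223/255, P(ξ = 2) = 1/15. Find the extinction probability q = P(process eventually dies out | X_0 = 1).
q = 15/17

The pgf is f(s) = 1/17 + 223/255·s + 1/15·s². The extinction probability q is the smallest fixed point of f in [0, 1]. Setting s = f(s):
  1/15·s² + (223/255 − 1)·s + 1/17 = 0
  1/15·s² − (1/17 + 1/15)·s + 1/17 = 0
which factors as (s − 1)·(1/15·s − 1/17) = 0, giving roots s = 1 and s = (1/17)/(1/15) = 15/17.
Mean offspring μ = 223/255 + 2·1/15 = 257/255 > 1 (supercritical), so q < 1. The extinction probability is the smaller root: q = (1/17)/(1/15) = 15/17.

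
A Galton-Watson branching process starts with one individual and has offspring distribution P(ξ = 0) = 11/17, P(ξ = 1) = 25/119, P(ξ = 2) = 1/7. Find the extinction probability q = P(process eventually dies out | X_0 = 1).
q = 1

Mean offspring μ = 0·11/17 + 1·25/119 + 2·1/7 = 59/119 ≤ 1. For μ ≤ 1 with offspring not concentrated at 1, the Galton-Watson process goes extinct almost surely, so q = 1.
(Algebraic check: The pgf is f(s) = 11/17 + 25/119·s + 1/7·s². The extinction probability q is the smallest fixed point of f in [0, 1]. Setting s = f(s):
  1/7·s² + (25/119 − 1)·s + 11/17 = 0
  1/7·s² − (11/17 + 1/7)·s + 11/17 = 0
which factors as (s − 1)·(1/7·s − 11/17) = 0, giving roots s = 1 and s = (11/17)/(1/7) = 77/17. Since 77/17 ≥ 1, the smallest root in [0, 1] is s = 1.)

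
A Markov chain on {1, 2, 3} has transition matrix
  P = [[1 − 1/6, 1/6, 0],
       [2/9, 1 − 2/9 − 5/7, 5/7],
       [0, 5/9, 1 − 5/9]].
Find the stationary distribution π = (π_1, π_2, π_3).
π = (7/19, 21/76, 27/76)

This is a birth-death chain on three states, which satisfies detailed balance: π_1 · P_{12} = π_2 · P_{21} and π_2 · P_{23} = π_3 · P_{32}.
From π_1 · 1/6 = π_2 · 2/9: π_2/π_1 = (1/6)/(2/9) = 3/4.
From π_2 · 5/7 = π_3 · 5/9: π_3/π_2 = (5/7)/(5/9) = 9/7.
Take π_1 proportional to 1; then unnormalized π = (1, 3/4, 27/28). Normalize by dividing by the sum 19/7:
  π = (7/19, 21/76, 27/76).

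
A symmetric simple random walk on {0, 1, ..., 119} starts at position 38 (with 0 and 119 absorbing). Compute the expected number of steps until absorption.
E[τ | X_0 = 38] = 3078

Let v_k = E[τ | X_0 = k]. Boundary: v_0 = v_119 = 0. Recurrence: v_k = 1 + (v_{k-1} + v_{k+1})/2 for 1 ≤ k ≤ 118. The particular solution to v_k − (v_{k-1} + v_{k+1})/2 = 1 is v_k = −k^2. Adding homogeneous solution A + B k and matching boundaries gives v_k = k (119 − k). Substituting k = 38: v_38 = 38 · 81 = 3078.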